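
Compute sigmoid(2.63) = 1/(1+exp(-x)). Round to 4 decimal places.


sigma(2.63) = 1/(1+e^(-2.63)) = 1/(1+0.072078) = 1/1.072078 = 0.9328.

0.9328


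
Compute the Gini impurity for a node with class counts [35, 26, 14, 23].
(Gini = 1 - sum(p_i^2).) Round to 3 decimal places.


Total = 98. Proportions: 35/98, 26/98, 14/98, 23/98. sum(p_i^2) = 0.2734. Gini = 1 - 0.2734 = 0.7266, which rounds to 0.727.

0.727


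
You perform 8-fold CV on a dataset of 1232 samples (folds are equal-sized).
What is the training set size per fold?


Each validation fold has 1232/8 = 154 samples. Training set = 1232 - 154 = 1078.

1078


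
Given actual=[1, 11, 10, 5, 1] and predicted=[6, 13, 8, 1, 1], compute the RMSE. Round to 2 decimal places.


MSE = 9.8000. RMSE = sqrt(9.8000) = 3.13.

3.13


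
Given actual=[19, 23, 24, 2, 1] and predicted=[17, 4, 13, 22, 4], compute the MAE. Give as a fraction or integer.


MAE = (1/5) * (|19-17|=2 + |23-4|=19 + |24-13|=11 + |2-22|=20 + |1-4|=3). Sum = 55. MAE = 11.

11


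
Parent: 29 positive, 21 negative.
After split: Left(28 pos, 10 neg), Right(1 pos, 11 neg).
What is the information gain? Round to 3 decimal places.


H(parent) = 0.9815. H(left) = 0.8315, H(right) = 0.4138. Weighted = (38/50)*0.8315 + (12/50)*0.4138 = 0.7313. IG = 0.9815 - 0.7313 = 0.2502, which rounds to 0.250.

0.250


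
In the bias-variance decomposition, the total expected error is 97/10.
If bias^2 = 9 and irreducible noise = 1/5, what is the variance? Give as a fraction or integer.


Total error = bias^2 + variance + irreducible noise. So variance = 97/10 - 9 - 1/5 = 1/2.

1/2


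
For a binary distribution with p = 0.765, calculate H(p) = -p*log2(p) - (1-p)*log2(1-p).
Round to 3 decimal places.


H = -0.765*log2(0.765) - 0.235*log2(0.235) = 0.787.

0.787


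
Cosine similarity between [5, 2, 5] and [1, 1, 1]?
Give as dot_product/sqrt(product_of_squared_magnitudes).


dot = 12. |a|^2 = 54, |b|^2 = 3. cos = 12/sqrt(162).

12/sqrt(162)


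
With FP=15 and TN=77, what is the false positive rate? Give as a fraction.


FPR = FP / (FP + TN) = 15 / 92 = 15/92.

15/92


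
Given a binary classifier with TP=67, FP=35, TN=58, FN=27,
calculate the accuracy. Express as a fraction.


Accuracy = (TP + TN) / (TP + TN + FP + FN) = (67 + 58) / 187 = 125/187.

125/187


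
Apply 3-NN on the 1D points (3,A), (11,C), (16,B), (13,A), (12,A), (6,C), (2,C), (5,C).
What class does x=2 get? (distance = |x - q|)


Distances: |3-2|=1, |11-2|=9, |16-2|=14, |13-2|=11, |12-2|=10, |6-2|=4, |2-2|=0, |5-2|=3. 3 nearest: (2,C), (3,A), (5,C). Counts: {'C': 2, 'A': 1}. Majority class: C.

C


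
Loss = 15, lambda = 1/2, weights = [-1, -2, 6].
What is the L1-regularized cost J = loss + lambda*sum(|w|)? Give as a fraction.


L1 norm = sum(|w|) = 9. J = 15 + 1/2 * 9 = 39/2.

39/2


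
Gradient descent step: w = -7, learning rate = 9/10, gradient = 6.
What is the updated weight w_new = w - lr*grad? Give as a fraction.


w_new = -7 - 9/10 * 6 = -7 - 27/5 = -62/5.

-62/5


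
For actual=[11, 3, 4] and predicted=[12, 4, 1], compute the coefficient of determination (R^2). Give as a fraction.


Mean(y) = 6. SS_res = 11. SS_tot = 38. R^2 = 1 - 11/(38) = 27/38.

27/38


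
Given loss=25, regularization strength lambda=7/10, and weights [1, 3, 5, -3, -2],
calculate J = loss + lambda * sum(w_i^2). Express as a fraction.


L2 sq norm = sum(w^2) = 48. J = 25 + 7/10 * 48 = 293/5.

293/5


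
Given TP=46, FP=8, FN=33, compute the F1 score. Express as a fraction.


Precision = 46/54 = 23/27. Recall = 46/79 = 46/79. F1 = 2*P*R/(P+R) = 92/133.

92/133


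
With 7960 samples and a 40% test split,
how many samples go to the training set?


Test set = 7960 * 40% = 3184. Training set = 7960 - 3184 = 4776.

4776


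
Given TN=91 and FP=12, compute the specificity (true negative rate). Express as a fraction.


Specificity = TN / (TN + FP) = 91 / 103 = 91/103.

91/103


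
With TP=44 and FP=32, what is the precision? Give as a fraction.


Precision = TP / (TP + FP) = 44 / 76 = 11/19.

11/19


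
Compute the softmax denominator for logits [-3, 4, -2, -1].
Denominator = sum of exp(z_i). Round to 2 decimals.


Denom = e^-3=0.0498 + e^4=54.5982 + e^-2=0.1353 + e^-1=0.3679. Sum = 55.1512, which rounds to 55.15.

55.15


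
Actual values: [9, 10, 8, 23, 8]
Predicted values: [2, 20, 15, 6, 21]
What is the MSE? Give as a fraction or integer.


MSE = (1/5) * ((9-2)^2=49 + (10-20)^2=100 + (8-15)^2=49 + (23-6)^2=289 + (8-21)^2=169). Sum = 656. MSE = 656/5.

656/5


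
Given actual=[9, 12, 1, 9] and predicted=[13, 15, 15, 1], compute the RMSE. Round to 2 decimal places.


MSE = 71.2500. RMSE = sqrt(71.2500) = 8.44.

8.44


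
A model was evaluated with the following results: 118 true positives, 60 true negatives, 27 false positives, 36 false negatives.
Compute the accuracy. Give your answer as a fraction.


Accuracy = (TP + TN) / (TP + TN + FP + FN) = (118 + 60) / 241 = 178/241.

178/241


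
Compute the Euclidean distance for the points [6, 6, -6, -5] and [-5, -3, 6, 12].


d = sqrt(sum of squared differences). (6--5)^2=121, (6--3)^2=81, (-6-6)^2=144, (-5-12)^2=289. Sum = 635.

sqrt(635)


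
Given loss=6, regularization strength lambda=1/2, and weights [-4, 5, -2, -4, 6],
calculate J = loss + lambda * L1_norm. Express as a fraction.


L1 norm = sum(|w|) = 21. J = 6 + 1/2 * 21 = 33/2.

33/2


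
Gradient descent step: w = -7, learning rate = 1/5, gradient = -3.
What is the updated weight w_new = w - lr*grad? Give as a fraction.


w_new = -7 - 1/5 * -3 = -7 - -3/5 = -32/5.

-32/5


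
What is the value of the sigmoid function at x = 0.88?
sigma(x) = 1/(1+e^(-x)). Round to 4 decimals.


sigma(0.88) = 1/(1+e^(-0.88)) = 1/(1+0.414783) = 1/1.414783 = 0.7068.

0.7068


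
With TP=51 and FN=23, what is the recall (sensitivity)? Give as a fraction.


Recall = TP / (TP + FN) = 51 / 74 = 51/74.

51/74


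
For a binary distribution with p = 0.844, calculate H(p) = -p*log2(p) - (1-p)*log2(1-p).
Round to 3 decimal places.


H = -0.844*log2(0.844) - 0.156*log2(0.156) = 0.625.

0.625


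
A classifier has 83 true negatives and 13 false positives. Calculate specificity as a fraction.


Specificity = TN / (TN + FP) = 83 / 96 = 83/96.

83/96


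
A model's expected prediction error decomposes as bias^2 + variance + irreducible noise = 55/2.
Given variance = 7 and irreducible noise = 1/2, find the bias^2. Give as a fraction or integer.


Total error = bias^2 + variance + irreducible noise. So bias^2 = 55/2 - 7 - 1/2 = 20.

20


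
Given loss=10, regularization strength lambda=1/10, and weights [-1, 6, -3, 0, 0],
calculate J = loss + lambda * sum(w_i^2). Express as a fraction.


L2 sq norm = sum(w^2) = 46. J = 10 + 1/10 * 46 = 73/5.

73/5


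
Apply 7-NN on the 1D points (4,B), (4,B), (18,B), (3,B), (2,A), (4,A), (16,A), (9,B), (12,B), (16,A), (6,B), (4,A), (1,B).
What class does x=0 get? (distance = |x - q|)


Distances: |4-0|=4, |4-0|=4, |18-0|=18, |3-0|=3, |2-0|=2, |4-0|=4, |16-0|=16, |9-0|=9, |12-0|=12, |16-0|=16, |6-0|=6, |4-0|=4, |1-0|=1. 7 nearest: (1,B), (2,A), (3,B), (4,A), (4,A), (4,B), (4,B). Counts: {'B': 4, 'A': 3}. Majority class: B.

B


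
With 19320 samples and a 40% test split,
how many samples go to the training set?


Test set = 19320 * 40% = 7728. Training set = 19320 - 7728 = 11592.

11592


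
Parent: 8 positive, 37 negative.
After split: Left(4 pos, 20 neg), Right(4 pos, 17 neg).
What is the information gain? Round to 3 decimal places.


H(parent) = 0.6752. H(left) = 0.6500, H(right) = 0.7025. Weighted = (24/45)*0.6500 + (21/45)*0.7025 = 0.6745. IG = 0.6752 - 0.6745 = 0.0007, which rounds to 0.001.

0.001


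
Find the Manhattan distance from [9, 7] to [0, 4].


d = sum of absolute differences: |9-0|=9 + |7-4|=3 = 12.

12


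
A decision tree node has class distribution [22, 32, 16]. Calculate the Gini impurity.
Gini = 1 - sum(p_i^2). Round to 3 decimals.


Total = 70. Proportions: 22/70, 32/70, 16/70. sum(p_i^2) = 0.3600. Gini = 1 - 0.3600 = 0.6400, which rounds to 0.640.

0.640


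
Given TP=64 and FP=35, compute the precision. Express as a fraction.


Precision = TP / (TP + FP) = 64 / 99 = 64/99.

64/99


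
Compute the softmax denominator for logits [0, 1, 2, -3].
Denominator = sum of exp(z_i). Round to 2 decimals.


Denom = e^0=1.0000 + e^1=2.7183 + e^2=7.3891 + e^-3=0.0498. Sum = 11.1572, which rounds to 11.16.

11.16


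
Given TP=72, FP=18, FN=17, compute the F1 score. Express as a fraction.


Precision = 72/90 = 4/5. Recall = 72/89 = 72/89. F1 = 2*P*R/(P+R) = 144/179.

144/179


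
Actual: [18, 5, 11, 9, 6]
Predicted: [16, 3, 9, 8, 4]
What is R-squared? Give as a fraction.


Mean(y) = 49/5. SS_res = 17. SS_tot = 534/5. R^2 = 1 - 17/(534/5) = 449/534.

449/534


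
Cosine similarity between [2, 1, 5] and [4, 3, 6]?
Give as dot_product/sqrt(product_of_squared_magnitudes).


dot = 41. |a|^2 = 30, |b|^2 = 61. cos = 41/sqrt(1830).

41/sqrt(1830)


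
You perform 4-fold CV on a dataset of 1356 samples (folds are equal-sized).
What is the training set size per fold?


Each validation fold has 1356/4 = 339 samples. Training set = 1356 - 339 = 1017.

1017


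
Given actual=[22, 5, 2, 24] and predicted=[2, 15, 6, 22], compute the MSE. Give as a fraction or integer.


MSE = (1/4) * ((22-2)^2=400 + (5-15)^2=100 + (2-6)^2=16 + (24-22)^2=4). Sum = 520. MSE = 130.

130


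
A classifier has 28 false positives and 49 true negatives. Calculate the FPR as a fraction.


FPR = FP / (FP + TN) = 28 / 77 = 4/11.

4/11


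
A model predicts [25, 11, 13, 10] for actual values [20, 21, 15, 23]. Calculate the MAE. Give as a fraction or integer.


MAE = (1/4) * (|20-25|=5 + |21-11|=10 + |15-13|=2 + |23-10|=13). Sum = 30. MAE = 15/2.

15/2


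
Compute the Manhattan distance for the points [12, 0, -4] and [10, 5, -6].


d = sum of absolute differences: |12-10|=2 + |0-5|=5 + |-4--6|=2 = 9.

9


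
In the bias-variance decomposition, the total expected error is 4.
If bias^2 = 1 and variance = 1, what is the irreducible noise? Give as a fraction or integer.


Total error = bias^2 + variance + irreducible noise. So irreducible noise = 4 - 1 - 1 = 2.

2


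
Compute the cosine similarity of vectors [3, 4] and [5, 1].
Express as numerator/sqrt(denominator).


dot = 19. |a|^2 = 25, |b|^2 = 26. cos = 19/sqrt(650).

19/sqrt(650)


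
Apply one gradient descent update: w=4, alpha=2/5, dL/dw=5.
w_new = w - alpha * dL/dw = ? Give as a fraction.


w_new = 4 - 2/5 * 5 = 4 - 2 = 2.

2


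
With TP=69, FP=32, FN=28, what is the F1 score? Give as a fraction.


Precision = 69/101 = 69/101. Recall = 69/97 = 69/97. F1 = 2*P*R/(P+R) = 23/33.

23/33


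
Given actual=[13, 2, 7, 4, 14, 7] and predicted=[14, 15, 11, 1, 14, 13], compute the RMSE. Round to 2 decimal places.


MSE = 38.5000. RMSE = sqrt(38.5000) = 6.20.

6.20


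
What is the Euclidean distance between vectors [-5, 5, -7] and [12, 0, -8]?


d = sqrt(sum of squared differences). (-5-12)^2=289, (5-0)^2=25, (-7--8)^2=1. Sum = 315.

sqrt(315)


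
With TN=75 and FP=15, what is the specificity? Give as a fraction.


Specificity = TN / (TN + FP) = 75 / 90 = 5/6.

5/6


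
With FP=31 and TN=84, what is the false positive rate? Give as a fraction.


FPR = FP / (FP + TN) = 31 / 115 = 31/115.

31/115


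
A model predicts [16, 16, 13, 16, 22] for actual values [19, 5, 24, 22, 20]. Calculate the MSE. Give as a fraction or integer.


MSE = (1/5) * ((19-16)^2=9 + (5-16)^2=121 + (24-13)^2=121 + (22-16)^2=36 + (20-22)^2=4). Sum = 291. MSE = 291/5.

291/5


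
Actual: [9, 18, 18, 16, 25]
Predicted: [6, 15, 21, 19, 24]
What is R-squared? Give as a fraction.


Mean(y) = 86/5. SS_res = 37. SS_tot = 654/5. R^2 = 1 - 37/(654/5) = 469/654.

469/654


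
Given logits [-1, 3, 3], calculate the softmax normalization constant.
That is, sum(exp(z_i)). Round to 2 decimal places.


Denom = e^-1=0.3679 + e^3=20.0855 + e^3=20.0855. Sum = 40.5389, which rounds to 40.54.

40.54


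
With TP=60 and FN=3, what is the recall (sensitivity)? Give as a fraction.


Recall = TP / (TP + FN) = 60 / 63 = 20/21.

20/21


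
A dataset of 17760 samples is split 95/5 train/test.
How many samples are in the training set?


Test set = 17760 * 5% = 888. Training set = 17760 - 888 = 16872.

16872


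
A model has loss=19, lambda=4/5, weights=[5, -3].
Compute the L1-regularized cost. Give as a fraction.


L1 norm = sum(|w|) = 8. J = 19 + 4/5 * 8 = 127/5.

127/5


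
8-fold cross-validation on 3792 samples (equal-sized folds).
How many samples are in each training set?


Each validation fold has 3792/8 = 474 samples. Training set = 3792 - 474 = 3318.

3318


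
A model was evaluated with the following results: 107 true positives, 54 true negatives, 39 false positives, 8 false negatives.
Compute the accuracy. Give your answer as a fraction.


Accuracy = (TP + TN) / (TP + TN + FP + FN) = (107 + 54) / 208 = 161/208.

161/208


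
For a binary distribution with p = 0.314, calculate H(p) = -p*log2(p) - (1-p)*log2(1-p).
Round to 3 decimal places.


H = -0.314*log2(0.314) - 0.686*log2(0.686) = 0.898.

0.898


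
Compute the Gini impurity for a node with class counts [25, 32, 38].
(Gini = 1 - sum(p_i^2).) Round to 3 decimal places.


Total = 95. Proportions: 25/95, 32/95, 38/95. sum(p_i^2) = 0.3427. Gini = 1 - 0.3427 = 0.6573, which rounds to 0.657.

0.657


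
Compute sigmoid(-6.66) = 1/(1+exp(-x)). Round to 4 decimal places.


sigma(-6.66) = 1/(1+e^(6.66)) = 1/(1+780.550937) = 1/781.550937 = 0.0013.

0.0013


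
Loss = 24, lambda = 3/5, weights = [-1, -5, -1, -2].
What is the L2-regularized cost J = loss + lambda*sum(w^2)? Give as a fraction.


L2 sq norm = sum(w^2) = 31. J = 24 + 3/5 * 31 = 213/5.

213/5


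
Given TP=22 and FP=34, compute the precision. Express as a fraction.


Precision = TP / (TP + FP) = 22 / 56 = 11/28.

11/28


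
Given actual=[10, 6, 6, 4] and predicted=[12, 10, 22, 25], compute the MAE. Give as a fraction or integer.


MAE = (1/4) * (|10-12|=2 + |6-10|=4 + |6-22|=16 + |4-25|=21). Sum = 43. MAE = 43/4.

43/4


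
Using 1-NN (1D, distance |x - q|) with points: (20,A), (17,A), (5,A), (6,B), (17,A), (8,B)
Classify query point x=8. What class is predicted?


Distances: |20-8|=12, |17-8|=9, |5-8|=3, |6-8|=2, |17-8|=9, |8-8|=0. 1 nearest: (8,B). Counts: {'B': 1}. Majority class: B.

B


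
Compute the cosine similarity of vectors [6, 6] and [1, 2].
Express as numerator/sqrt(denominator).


dot = 18. |a|^2 = 72, |b|^2 = 5. cos = 18/sqrt(360).

18/sqrt(360)


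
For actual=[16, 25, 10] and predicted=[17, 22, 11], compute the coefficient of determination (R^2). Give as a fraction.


Mean(y) = 17. SS_res = 11. SS_tot = 114. R^2 = 1 - 11/(114) = 103/114.

103/114


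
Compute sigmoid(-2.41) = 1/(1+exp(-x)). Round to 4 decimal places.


sigma(-2.41) = 1/(1+e^(2.41)) = 1/(1+11.133961) = 1/12.133961 = 0.0824.

0.0824


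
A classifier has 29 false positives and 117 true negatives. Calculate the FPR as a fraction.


FPR = FP / (FP + TN) = 29 / 146 = 29/146.

29/146


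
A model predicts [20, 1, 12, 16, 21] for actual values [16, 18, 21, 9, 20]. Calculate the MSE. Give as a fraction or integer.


MSE = (1/5) * ((16-20)^2=16 + (18-1)^2=289 + (21-12)^2=81 + (9-16)^2=49 + (20-21)^2=1). Sum = 436. MSE = 436/5.

436/5


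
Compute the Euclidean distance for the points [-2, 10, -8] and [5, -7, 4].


d = sqrt(sum of squared differences). (-2-5)^2=49, (10--7)^2=289, (-8-4)^2=144. Sum = 482.

sqrt(482)


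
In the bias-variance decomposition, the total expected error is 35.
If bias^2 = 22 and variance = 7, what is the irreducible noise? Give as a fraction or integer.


Total error = bias^2 + variance + irreducible noise. So irreducible noise = 35 - 22 - 7 = 6.

6


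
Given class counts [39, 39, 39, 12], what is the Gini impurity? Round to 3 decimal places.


Total = 129. Proportions: 39/129, 39/129, 39/129, 12/129. sum(p_i^2) = 0.2829. Gini = 1 - 0.2829 = 0.7171, which rounds to 0.717.

0.717


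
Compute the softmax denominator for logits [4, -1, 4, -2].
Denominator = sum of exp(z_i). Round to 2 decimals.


Denom = e^4=54.5982 + e^-1=0.3679 + e^4=54.5982 + e^-2=0.1353. Sum = 109.6996, which rounds to 109.70.

109.70


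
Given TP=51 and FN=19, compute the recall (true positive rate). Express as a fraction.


Recall = TP / (TP + FN) = 51 / 70 = 51/70.

51/70


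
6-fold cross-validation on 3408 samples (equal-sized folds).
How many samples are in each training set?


Each validation fold has 3408/6 = 568 samples. Training set = 3408 - 568 = 2840.

2840


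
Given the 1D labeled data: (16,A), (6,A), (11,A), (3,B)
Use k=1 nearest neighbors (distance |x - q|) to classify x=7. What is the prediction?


Distances: |16-7|=9, |6-7|=1, |11-7|=4, |3-7|=4. 1 nearest: (6,A). Counts: {'A': 1}. Majority class: A.

A


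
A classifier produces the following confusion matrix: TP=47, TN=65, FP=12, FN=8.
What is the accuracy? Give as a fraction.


Accuracy = (TP + TN) / (TP + TN + FP + FN) = (47 + 65) / 132 = 28/33.

28/33


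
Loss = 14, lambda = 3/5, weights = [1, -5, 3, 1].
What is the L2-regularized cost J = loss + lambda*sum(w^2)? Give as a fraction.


L2 sq norm = sum(w^2) = 36. J = 14 + 3/5 * 36 = 178/5.

178/5


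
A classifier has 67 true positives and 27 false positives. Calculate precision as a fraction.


Precision = TP / (TP + FP) = 67 / 94 = 67/94.

67/94


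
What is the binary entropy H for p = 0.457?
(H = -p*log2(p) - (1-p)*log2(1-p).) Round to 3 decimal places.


H = -0.457*log2(0.457) - 0.543*log2(0.543) = 0.995.

0.995


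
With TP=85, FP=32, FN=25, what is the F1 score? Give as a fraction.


Precision = 85/117 = 85/117. Recall = 85/110 = 17/22. F1 = 2*P*R/(P+R) = 170/227.

170/227


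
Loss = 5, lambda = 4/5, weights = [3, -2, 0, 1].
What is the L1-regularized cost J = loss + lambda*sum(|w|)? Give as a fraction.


L1 norm = sum(|w|) = 6. J = 5 + 4/5 * 6 = 49/5.

49/5


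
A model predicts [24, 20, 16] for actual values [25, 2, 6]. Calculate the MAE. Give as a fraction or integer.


MAE = (1/3) * (|25-24|=1 + |2-20|=18 + |6-16|=10). Sum = 29. MAE = 29/3.

29/3


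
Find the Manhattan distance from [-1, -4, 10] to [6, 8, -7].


d = sum of absolute differences: |-1-6|=7 + |-4-8|=12 + |10--7|=17 = 36.

36


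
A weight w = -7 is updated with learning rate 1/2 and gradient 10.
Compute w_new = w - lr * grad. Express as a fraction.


w_new = -7 - 1/2 * 10 = -7 - 5 = -12.

-12


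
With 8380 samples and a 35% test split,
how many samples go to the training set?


Test set = 8380 * 35% = 2933. Training set = 8380 - 2933 = 5447.

5447


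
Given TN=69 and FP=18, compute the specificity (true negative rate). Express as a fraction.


Specificity = TN / (TN + FP) = 69 / 87 = 23/29.

23/29


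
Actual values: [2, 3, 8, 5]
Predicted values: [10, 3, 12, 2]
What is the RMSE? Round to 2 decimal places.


MSE = 22.2500. RMSE = sqrt(22.2500) = 4.72.

4.72


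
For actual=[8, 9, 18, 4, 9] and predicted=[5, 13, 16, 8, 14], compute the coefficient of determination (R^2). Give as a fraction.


Mean(y) = 48/5. SS_res = 70. SS_tot = 526/5. R^2 = 1 - 70/(526/5) = 88/263.

88/263


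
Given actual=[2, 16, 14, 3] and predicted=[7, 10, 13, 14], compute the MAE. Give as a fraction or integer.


MAE = (1/4) * (|2-7|=5 + |16-10|=6 + |14-13|=1 + |3-14|=11). Sum = 23. MAE = 23/4.

23/4


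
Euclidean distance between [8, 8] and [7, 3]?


d = sqrt(sum of squared differences). (8-7)^2=1, (8-3)^2=25. Sum = 26.

sqrt(26)


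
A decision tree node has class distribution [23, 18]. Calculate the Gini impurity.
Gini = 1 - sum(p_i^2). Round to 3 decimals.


Total = 41. Proportions: 23/41, 18/41. sum(p_i^2) = 0.5074. Gini = 1 - 0.5074 = 0.4926, which rounds to 0.493.

0.493


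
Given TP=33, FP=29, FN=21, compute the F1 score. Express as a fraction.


Precision = 33/62 = 33/62. Recall = 33/54 = 11/18. F1 = 2*P*R/(P+R) = 33/58.

33/58


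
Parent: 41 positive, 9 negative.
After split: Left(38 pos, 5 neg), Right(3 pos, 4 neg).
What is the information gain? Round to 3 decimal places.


H(parent) = 0.6801. H(left) = 0.5186, H(right) = 0.9852. Weighted = (43/50)*0.5186 + (7/50)*0.9852 = 0.5839. IG = 0.6801 - 0.5839 = 0.0962, which rounds to 0.096.

0.096


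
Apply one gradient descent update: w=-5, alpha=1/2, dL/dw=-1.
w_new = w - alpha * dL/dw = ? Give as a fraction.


w_new = -5 - 1/2 * -1 = -5 - -1/2 = -9/2.

-9/2


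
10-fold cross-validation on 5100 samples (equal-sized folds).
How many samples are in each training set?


Each validation fold has 5100/10 = 510 samples. Training set = 5100 - 510 = 4590.

4590


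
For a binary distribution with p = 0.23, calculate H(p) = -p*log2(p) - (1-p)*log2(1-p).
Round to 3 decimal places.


H = -0.23*log2(0.23) - 0.77*log2(0.77) = 0.778.

0.778


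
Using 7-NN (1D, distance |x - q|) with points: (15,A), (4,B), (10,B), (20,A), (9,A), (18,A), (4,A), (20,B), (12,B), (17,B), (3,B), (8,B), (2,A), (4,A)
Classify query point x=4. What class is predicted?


Distances: |15-4|=11, |4-4|=0, |10-4|=6, |20-4|=16, |9-4|=5, |18-4|=14, |4-4|=0, |20-4|=16, |12-4|=8, |17-4|=13, |3-4|=1, |8-4|=4, |2-4|=2, |4-4|=0. 7 nearest: (4,A), (4,A), (4,B), (3,B), (2,A), (8,B), (9,A). Counts: {'A': 4, 'B': 3}. Majority class: A.

A


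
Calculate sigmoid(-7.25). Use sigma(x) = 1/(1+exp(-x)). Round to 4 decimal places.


sigma(-7.25) = 1/(1+e^(7.25)) = 1/(1+1408.104848) = 1/1409.104848 = 0.0007.

0.0007


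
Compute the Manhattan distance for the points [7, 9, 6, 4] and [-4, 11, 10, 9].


d = sum of absolute differences: |7--4|=11 + |9-11|=2 + |6-10|=4 + |4-9|=5 = 22.

22


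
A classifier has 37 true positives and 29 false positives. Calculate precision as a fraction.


Precision = TP / (TP + FP) = 37 / 66 = 37/66.

37/66


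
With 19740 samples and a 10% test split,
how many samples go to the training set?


Test set = 19740 * 10% = 1974. Training set = 19740 - 1974 = 17766.

17766


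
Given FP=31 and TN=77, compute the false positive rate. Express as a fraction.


FPR = FP / (FP + TN) = 31 / 108 = 31/108.

31/108


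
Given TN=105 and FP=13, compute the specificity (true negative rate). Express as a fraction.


Specificity = TN / (TN + FP) = 105 / 118 = 105/118.

105/118


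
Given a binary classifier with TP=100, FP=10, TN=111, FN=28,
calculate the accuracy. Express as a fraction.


Accuracy = (TP + TN) / (TP + TN + FP + FN) = (100 + 111) / 249 = 211/249.

211/249


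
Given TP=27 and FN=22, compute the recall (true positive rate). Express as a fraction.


Recall = TP / (TP + FN) = 27 / 49 = 27/49.

27/49


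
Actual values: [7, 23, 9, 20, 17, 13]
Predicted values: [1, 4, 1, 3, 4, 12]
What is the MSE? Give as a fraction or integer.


MSE = (1/6) * ((7-1)^2=36 + (23-4)^2=361 + (9-1)^2=64 + (20-3)^2=289 + (17-4)^2=169 + (13-12)^2=1). Sum = 920. MSE = 460/3.

460/3


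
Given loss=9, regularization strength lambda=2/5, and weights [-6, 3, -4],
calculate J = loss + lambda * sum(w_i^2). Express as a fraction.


L2 sq norm = sum(w^2) = 61. J = 9 + 2/5 * 61 = 167/5.

167/5


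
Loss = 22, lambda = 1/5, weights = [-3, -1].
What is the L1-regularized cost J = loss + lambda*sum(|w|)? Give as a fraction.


L1 norm = sum(|w|) = 4. J = 22 + 1/5 * 4 = 114/5.

114/5


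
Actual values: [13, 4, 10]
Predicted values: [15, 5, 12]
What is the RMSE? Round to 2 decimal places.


MSE = 3.0000. RMSE = sqrt(3.0000) = 1.73.

1.73


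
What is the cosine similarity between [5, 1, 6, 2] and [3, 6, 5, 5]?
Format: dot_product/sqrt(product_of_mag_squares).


dot = 61. |a|^2 = 66, |b|^2 = 95. cos = 61/sqrt(6270).

61/sqrt(6270)


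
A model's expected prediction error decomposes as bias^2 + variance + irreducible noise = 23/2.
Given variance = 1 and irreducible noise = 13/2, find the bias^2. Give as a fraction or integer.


Total error = bias^2 + variance + irreducible noise. So bias^2 = 23/2 - 1 - 13/2 = 4.

4


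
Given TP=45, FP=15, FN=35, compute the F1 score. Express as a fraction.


Precision = 45/60 = 3/4. Recall = 45/80 = 9/16. F1 = 2*P*R/(P+R) = 9/14.

9/14


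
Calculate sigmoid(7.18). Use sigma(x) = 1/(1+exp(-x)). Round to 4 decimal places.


sigma(7.18) = 1/(1+e^(-7.18)) = 1/(1+0.000762) = 1/1.000762 = 0.9992.

0.9992


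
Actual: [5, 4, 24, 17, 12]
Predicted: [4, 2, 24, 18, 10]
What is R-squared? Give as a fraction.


Mean(y) = 62/5. SS_res = 10. SS_tot = 1406/5. R^2 = 1 - 10/(1406/5) = 678/703.

678/703


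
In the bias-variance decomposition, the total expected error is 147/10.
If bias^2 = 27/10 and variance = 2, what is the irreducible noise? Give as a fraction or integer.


Total error = bias^2 + variance + irreducible noise. So irreducible noise = 147/10 - 27/10 - 2 = 10.

10


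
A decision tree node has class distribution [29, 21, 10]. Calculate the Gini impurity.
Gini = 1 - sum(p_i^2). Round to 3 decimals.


Total = 60. Proportions: 29/60, 21/60, 10/60. sum(p_i^2) = 0.3839. Gini = 1 - 0.3839 = 0.6161, which rounds to 0.616.

0.616


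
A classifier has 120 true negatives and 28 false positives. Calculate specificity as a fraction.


Specificity = TN / (TN + FP) = 120 / 148 = 30/37.

30/37


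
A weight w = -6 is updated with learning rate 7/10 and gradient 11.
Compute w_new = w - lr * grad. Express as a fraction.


w_new = -6 - 7/10 * 11 = -6 - 77/10 = -137/10.

-137/10


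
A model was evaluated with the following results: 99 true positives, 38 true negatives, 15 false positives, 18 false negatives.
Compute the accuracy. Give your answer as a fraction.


Accuracy = (TP + TN) / (TP + TN + FP + FN) = (99 + 38) / 170 = 137/170.

137/170


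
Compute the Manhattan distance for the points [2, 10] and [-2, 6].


d = sum of absolute differences: |2--2|=4 + |10-6|=4 = 8.

8


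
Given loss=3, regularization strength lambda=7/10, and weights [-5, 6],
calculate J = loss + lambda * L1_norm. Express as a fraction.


L1 norm = sum(|w|) = 11. J = 3 + 7/10 * 11 = 107/10.

107/10


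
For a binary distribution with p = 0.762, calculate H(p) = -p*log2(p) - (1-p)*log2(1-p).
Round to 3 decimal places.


H = -0.762*log2(0.762) - 0.238*log2(0.238) = 0.792.

0.792


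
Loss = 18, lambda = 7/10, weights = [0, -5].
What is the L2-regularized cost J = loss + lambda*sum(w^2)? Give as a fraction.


L2 sq norm = sum(w^2) = 25. J = 18 + 7/10 * 25 = 71/2.

71/2


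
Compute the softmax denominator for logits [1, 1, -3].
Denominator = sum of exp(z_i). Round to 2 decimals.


Denom = e^1=2.7183 + e^1=2.7183 + e^-3=0.0498. Sum = 5.4864, which rounds to 5.49.

5.49


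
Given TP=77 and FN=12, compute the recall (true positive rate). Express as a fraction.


Recall = TP / (TP + FN) = 77 / 89 = 77/89.

77/89


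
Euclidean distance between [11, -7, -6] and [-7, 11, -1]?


d = sqrt(sum of squared differences). (11--7)^2=324, (-7-11)^2=324, (-6--1)^2=25. Sum = 673.

sqrt(673)


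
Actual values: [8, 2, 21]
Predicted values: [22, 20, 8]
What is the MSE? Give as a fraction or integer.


MSE = (1/3) * ((8-22)^2=196 + (2-20)^2=324 + (21-8)^2=169). Sum = 689. MSE = 689/3.

689/3


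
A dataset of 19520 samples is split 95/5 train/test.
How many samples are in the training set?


Test set = 19520 * 5% = 976. Training set = 19520 - 976 = 18544.

18544


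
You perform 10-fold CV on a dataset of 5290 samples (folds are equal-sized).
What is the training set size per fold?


Each validation fold has 5290/10 = 529 samples. Training set = 5290 - 529 = 4761.

4761


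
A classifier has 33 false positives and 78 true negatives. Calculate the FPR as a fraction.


FPR = FP / (FP + TN) = 33 / 111 = 11/37.

11/37


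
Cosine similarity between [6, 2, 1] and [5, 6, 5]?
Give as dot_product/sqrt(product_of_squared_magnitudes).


dot = 47. |a|^2 = 41, |b|^2 = 86. cos = 47/sqrt(3526).

47/sqrt(3526)


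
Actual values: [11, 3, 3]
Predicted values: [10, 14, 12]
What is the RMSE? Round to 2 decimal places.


MSE = 67.6667. RMSE = sqrt(67.6667) = 8.23.

8.23


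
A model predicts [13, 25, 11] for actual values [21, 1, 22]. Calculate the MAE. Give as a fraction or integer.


MAE = (1/3) * (|21-13|=8 + |1-25|=24 + |22-11|=11). Sum = 43. MAE = 43/3.

43/3


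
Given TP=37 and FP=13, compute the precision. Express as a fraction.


Precision = TP / (TP + FP) = 37 / 50 = 37/50.

37/50


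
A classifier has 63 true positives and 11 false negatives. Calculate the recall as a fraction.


Recall = TP / (TP + FN) = 63 / 74 = 63/74.

63/74


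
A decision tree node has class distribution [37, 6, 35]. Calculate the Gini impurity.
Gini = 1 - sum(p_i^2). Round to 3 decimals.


Total = 78. Proportions: 37/78, 6/78, 35/78. sum(p_i^2) = 0.4323. Gini = 1 - 0.4323 = 0.5677, which rounds to 0.568.

0.568


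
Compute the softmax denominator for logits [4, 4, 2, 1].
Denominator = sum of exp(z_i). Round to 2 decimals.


Denom = e^4=54.5982 + e^4=54.5982 + e^2=7.3891 + e^1=2.7183. Sum = 119.3038, which rounds to 119.30.

119.30


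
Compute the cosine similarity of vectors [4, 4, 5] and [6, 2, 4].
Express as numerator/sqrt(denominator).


dot = 52. |a|^2 = 57, |b|^2 = 56. cos = 52/sqrt(3192).

52/sqrt(3192)


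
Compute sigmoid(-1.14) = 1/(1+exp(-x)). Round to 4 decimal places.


sigma(-1.14) = 1/(1+e^(1.14)) = 1/(1+3.126768) = 1/4.126768 = 0.2423.

0.2423


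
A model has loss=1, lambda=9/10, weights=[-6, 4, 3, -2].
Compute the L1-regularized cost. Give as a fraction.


L1 norm = sum(|w|) = 15. J = 1 + 9/10 * 15 = 29/2.

29/2


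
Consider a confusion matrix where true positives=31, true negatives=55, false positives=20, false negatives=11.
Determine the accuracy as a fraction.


Accuracy = (TP + TN) / (TP + TN + FP + FN) = (31 + 55) / 117 = 86/117.

86/117


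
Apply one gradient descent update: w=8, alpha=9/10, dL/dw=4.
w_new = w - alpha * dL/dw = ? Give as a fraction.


w_new = 8 - 9/10 * 4 = 8 - 18/5 = 22/5.

22/5


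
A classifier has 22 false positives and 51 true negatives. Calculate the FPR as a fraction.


FPR = FP / (FP + TN) = 22 / 73 = 22/73.

22/73


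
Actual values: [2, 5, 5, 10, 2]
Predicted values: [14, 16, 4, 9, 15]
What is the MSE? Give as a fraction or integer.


MSE = (1/5) * ((2-14)^2=144 + (5-16)^2=121 + (5-4)^2=1 + (10-9)^2=1 + (2-15)^2=169). Sum = 436. MSE = 436/5.

436/5


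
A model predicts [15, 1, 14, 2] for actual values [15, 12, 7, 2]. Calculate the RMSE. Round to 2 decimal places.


MSE = 42.5000. RMSE = sqrt(42.5000) = 6.52.

6.52


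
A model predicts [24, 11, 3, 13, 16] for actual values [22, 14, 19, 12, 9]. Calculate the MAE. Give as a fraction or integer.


MAE = (1/5) * (|22-24|=2 + |14-11|=3 + |19-3|=16 + |12-13|=1 + |9-16|=7). Sum = 29. MAE = 29/5.

29/5


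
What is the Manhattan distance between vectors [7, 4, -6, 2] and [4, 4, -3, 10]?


d = sum of absolute differences: |7-4|=3 + |4-4|=0 + |-6--3|=3 + |2-10|=8 = 14.

14


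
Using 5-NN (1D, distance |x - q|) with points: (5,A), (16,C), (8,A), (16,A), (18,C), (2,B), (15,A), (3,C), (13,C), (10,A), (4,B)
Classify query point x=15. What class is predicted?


Distances: |5-15|=10, |16-15|=1, |8-15|=7, |16-15|=1, |18-15|=3, |2-15|=13, |15-15|=0, |3-15|=12, |13-15|=2, |10-15|=5, |4-15|=11. 5 nearest: (15,A), (16,A), (16,C), (13,C), (18,C). Counts: {'A': 2, 'C': 3}. Majority class: C.

C


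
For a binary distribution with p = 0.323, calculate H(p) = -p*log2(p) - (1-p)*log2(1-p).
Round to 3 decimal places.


H = -0.323*log2(0.323) - 0.677*log2(0.677) = 0.908.

0.908


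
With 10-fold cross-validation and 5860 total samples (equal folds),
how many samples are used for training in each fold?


Each validation fold has 5860/10 = 586 samples. Training set = 5860 - 586 = 5274.

5274


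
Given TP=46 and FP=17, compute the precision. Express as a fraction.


Precision = TP / (TP + FP) = 46 / 63 = 46/63.

46/63


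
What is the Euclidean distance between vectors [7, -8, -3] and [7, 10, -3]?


d = sqrt(sum of squared differences). (7-7)^2=0, (-8-10)^2=324, (-3--3)^2=0. Sum = 324.

18


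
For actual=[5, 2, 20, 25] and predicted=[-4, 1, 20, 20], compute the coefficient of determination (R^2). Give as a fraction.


Mean(y) = 13. SS_res = 107. SS_tot = 378. R^2 = 1 - 107/(378) = 271/378.

271/378


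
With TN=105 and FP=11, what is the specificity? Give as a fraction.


Specificity = TN / (TN + FP) = 105 / 116 = 105/116.

105/116


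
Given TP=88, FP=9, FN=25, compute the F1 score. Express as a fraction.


Precision = 88/97 = 88/97. Recall = 88/113 = 88/113. F1 = 2*P*R/(P+R) = 88/105.

88/105


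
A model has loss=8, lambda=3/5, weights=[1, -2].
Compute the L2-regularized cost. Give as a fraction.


L2 sq norm = sum(w^2) = 5. J = 8 + 3/5 * 5 = 11.

11


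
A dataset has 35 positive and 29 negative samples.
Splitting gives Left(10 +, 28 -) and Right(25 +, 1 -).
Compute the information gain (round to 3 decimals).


H(parent) = 0.9937. H(left) = 0.8315, H(right) = 0.2352. Weighted = (38/64)*0.8315 + (26/64)*0.2352 = 0.5893. IG = 0.9937 - 0.5893 = 0.4044, which rounds to 0.404.

0.404


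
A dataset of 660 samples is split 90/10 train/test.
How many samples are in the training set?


Test set = 660 * 10% = 66. Training set = 660 - 66 = 594.

594


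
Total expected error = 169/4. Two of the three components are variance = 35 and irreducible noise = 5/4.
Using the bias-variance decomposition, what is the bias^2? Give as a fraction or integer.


Total error = bias^2 + variance + irreducible noise. So bias^2 = 169/4 - 35 - 5/4 = 6.

6


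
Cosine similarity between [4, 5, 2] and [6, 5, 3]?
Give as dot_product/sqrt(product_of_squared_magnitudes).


dot = 55. |a|^2 = 45, |b|^2 = 70. cos = 55/sqrt(3150).

55/sqrt(3150)


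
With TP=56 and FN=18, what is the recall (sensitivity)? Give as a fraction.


Recall = TP / (TP + FN) = 56 / 74 = 28/37.

28/37


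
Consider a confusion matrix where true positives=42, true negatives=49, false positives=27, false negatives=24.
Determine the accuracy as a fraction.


Accuracy = (TP + TN) / (TP + TN + FP + FN) = (42 + 49) / 142 = 91/142.

91/142


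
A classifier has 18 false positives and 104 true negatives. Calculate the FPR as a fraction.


FPR = FP / (FP + TN) = 18 / 122 = 9/61.

9/61


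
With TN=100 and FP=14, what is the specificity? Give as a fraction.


Specificity = TN / (TN + FP) = 100 / 114 = 50/57.

50/57


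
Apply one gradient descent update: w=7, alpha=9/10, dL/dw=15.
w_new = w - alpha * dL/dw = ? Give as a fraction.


w_new = 7 - 9/10 * 15 = 7 - 27/2 = -13/2.

-13/2


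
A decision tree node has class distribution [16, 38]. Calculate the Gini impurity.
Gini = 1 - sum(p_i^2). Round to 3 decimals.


Total = 54. Proportions: 16/54, 38/54. sum(p_i^2) = 0.5830. Gini = 1 - 0.5830 = 0.4170, which rounds to 0.417.

0.417


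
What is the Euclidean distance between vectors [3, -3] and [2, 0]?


d = sqrt(sum of squared differences). (3-2)^2=1, (-3-0)^2=9. Sum = 10.

sqrt(10)


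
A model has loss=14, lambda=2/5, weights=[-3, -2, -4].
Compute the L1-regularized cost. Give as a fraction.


L1 norm = sum(|w|) = 9. J = 14 + 2/5 * 9 = 88/5.

88/5


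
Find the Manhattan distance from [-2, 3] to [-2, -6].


d = sum of absolute differences: |-2--2|=0 + |3--6|=9 = 9.

9


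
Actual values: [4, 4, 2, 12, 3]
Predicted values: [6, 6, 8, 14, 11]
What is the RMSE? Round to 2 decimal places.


MSE = 22.4000. RMSE = sqrt(22.4000) = 4.73.

4.73


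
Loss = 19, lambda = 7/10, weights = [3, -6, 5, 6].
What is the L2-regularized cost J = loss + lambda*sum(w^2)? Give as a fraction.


L2 sq norm = sum(w^2) = 106. J = 19 + 7/10 * 106 = 466/5.

466/5


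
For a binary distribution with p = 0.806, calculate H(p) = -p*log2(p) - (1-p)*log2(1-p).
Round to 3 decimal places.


H = -0.806*log2(0.806) - 0.194*log2(0.194) = 0.710.

0.710


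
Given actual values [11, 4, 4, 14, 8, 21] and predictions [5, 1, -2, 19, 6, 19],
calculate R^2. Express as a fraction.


Mean(y) = 31/3. SS_res = 114. SS_tot = 640/3. R^2 = 1 - 114/(640/3) = 149/320.

149/320


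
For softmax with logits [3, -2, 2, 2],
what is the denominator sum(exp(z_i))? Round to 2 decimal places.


Denom = e^3=20.0855 + e^-2=0.1353 + e^2=7.3891 + e^2=7.3891. Sum = 34.9990, which rounds to 35.00.

35.00


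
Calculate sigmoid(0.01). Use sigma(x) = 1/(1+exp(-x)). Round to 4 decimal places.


sigma(0.01) = 1/(1+e^(-0.01)) = 1/(1+0.990050) = 1/1.990050 = 0.5025.

0.5025


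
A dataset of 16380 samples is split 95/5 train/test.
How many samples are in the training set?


Test set = 16380 * 5% = 819. Training set = 16380 - 819 = 15561.

15561


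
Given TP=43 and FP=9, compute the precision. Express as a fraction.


Precision = TP / (TP + FP) = 43 / 52 = 43/52.

43/52


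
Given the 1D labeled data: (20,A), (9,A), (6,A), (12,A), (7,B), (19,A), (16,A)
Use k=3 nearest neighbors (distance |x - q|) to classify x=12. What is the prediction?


Distances: |20-12|=8, |9-12|=3, |6-12|=6, |12-12|=0, |7-12|=5, |19-12|=7, |16-12|=4. 3 nearest: (12,A), (9,A), (16,A). Counts: {'A': 3}. Majority class: A.

A


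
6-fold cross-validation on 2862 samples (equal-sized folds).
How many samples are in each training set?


Each validation fold has 2862/6 = 477 samples. Training set = 2862 - 477 = 2385.

2385


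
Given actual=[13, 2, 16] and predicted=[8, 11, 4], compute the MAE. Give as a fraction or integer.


MAE = (1/3) * (|13-8|=5 + |2-11|=9 + |16-4|=12). Sum = 26. MAE = 26/3.

26/3


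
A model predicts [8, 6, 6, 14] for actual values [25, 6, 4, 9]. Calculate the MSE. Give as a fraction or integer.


MSE = (1/4) * ((25-8)^2=289 + (6-6)^2=0 + (4-6)^2=4 + (9-14)^2=25). Sum = 318. MSE = 159/2.

159/2


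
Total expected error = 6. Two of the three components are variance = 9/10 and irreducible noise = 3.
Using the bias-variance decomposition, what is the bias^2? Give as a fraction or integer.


Total error = bias^2 + variance + irreducible noise. So bias^2 = 6 - 9/10 - 3 = 21/10.

21/10


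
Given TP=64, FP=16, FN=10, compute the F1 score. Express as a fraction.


Precision = 64/80 = 4/5. Recall = 64/74 = 32/37. F1 = 2*P*R/(P+R) = 64/77.

64/77


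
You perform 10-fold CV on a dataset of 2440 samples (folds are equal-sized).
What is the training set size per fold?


Each validation fold has 2440/10 = 244 samples. Training set = 2440 - 244 = 2196.

2196


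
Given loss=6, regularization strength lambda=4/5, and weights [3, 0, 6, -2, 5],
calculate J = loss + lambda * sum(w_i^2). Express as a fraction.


L2 sq norm = sum(w^2) = 74. J = 6 + 4/5 * 74 = 326/5.

326/5


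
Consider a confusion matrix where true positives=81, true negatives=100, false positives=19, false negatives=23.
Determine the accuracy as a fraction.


Accuracy = (TP + TN) / (TP + TN + FP + FN) = (81 + 100) / 223 = 181/223.

181/223


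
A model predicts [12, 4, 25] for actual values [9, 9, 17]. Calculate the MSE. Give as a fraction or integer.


MSE = (1/3) * ((9-12)^2=9 + (9-4)^2=25 + (17-25)^2=64). Sum = 98. MSE = 98/3.

98/3


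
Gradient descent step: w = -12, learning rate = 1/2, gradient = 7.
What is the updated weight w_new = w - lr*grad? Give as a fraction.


w_new = -12 - 1/2 * 7 = -12 - 7/2 = -31/2.

-31/2
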